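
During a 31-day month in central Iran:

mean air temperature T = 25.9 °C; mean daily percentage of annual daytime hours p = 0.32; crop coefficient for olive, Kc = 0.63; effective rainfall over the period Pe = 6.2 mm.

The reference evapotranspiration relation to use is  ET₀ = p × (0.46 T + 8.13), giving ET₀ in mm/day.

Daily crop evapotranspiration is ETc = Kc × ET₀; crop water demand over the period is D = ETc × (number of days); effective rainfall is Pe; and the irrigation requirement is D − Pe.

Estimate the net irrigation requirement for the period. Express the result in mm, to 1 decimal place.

ET₀ = 0.32 × (0.46 × 25.9 + 8.13) = 0.32 × 20.044 = 6.4141 mm/d
ETc = Kc × ET₀ = 0.63 × 6.4141 = 4.0409 mm/d
Crop demand D = ETc × 31 d = 4.0409 × 31 = 125.268 mm
D − Pe = 125.268 − 6.2 = 119.068 mm

119.1 mm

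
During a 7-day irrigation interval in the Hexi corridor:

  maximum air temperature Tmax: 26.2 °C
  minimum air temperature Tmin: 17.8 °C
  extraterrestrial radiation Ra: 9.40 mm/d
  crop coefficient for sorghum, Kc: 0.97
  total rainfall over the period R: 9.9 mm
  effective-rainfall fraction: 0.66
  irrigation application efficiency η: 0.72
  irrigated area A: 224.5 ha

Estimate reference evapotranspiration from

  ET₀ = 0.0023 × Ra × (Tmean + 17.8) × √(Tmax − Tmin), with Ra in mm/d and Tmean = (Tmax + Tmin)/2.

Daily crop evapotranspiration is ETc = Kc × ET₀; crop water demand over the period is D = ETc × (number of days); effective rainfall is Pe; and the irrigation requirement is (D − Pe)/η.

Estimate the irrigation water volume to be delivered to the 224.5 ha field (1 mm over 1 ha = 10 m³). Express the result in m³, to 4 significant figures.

Tmean = (26.2 + 17.8)/2 = 22.00 °C
ET₀ = 0.0023 × 9.40 × (22.00 + 17.8) × √8.4 = 0.0023 × 9.40 × 39.80 × 2.8983 = 2.4939 mm/d
ETc = Kc × ET₀ = 0.97 × 2.4939 = 2.4191 mm/d
Crop demand D = ETc × 7 d = 2.4191 × 7 = 16.934 mm
Pe = 0.66 × 9.9 = 6.534 mm
D − Pe = 16.934 − 6.534 = 10.400 mm
Gross irrigation = 10.400 / 0.72 = 14.444 mm
Volume = 14.444 mm × 224.5 ha × 10 = 32426.8 m³

32430 m³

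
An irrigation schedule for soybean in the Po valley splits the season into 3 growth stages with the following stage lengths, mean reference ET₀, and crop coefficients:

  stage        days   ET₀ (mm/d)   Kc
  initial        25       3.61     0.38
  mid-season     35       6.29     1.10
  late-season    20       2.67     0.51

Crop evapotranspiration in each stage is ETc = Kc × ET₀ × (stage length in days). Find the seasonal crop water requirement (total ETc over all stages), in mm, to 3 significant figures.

initial: 0.38 × 3.61 × 25 = 34.30 mm
mid-season: 1.10 × 6.29 × 35 = 242.17 mm
late-season: 0.51 × 2.67 × 20 = 27.23 mm
Seasonal total = 303.70 mm

304 mm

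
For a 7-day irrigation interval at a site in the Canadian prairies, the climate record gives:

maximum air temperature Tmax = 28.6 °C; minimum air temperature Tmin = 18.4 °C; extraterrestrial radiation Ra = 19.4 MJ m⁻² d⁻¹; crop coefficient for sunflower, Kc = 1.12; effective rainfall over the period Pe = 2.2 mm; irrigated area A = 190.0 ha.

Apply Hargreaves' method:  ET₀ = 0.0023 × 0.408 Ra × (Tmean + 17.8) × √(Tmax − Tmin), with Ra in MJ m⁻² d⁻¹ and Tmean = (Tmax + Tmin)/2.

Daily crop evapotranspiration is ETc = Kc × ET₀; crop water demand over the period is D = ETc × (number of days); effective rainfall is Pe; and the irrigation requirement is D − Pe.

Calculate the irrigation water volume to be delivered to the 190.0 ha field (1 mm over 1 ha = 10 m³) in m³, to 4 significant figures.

31590 m³

Tmean = (28.6 + 18.4)/2 = 23.50 °C
0.408 Ra = 0.408 × 19.4 = 7.9152 mm/d equivalent
ET₀ = 0.0023 × 7.9152 × (23.50 + 17.8) × √10.2 = 0.0023 × 7.9152 × 41.30 × 3.1937 = 2.4012 mm/d
ETc = Kc × ET₀ = 1.12 × 2.4012 = 2.6893 mm/d
Crop demand D = ETc × 7 d = 2.6893 × 7 = 18.825 mm
D − Pe = 18.825 − 2.2 = 16.625 mm
Volume = 16.625 mm × 190.0 ha × 10 = 31587.5 m³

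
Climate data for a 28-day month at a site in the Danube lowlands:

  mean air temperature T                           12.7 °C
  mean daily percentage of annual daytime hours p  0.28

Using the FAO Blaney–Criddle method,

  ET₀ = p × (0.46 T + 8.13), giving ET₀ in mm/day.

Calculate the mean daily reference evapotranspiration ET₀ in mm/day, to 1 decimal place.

3.9 mm/day

ET₀ = 0.28 × (0.46 × 12.7 + 8.13) = 0.28 × 13.972 = 3.9122 mm/d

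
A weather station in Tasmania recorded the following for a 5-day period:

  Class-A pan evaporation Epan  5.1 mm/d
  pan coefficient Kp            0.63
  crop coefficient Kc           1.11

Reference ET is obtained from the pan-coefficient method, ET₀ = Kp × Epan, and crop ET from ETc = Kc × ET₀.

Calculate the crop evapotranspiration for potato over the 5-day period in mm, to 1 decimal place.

ET₀ = 0.63 × 5.1 = 3.2130 mm/d
ETc = Kc × ET₀ = 1.11 × 3.2130 = 3.5664 mm/d
Over 5 days: 3.5664 × 5 = 17.832 mm

17.8 mm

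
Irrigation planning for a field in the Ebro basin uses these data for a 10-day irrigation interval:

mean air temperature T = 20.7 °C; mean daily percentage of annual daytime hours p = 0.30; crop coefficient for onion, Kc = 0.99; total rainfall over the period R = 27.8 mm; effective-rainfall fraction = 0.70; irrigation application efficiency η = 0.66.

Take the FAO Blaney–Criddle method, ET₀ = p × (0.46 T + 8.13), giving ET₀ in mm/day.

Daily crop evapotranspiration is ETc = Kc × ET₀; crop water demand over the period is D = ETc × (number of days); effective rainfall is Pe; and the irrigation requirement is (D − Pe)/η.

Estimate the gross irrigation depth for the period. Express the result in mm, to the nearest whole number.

50 mm

ET₀ = 0.30 × (0.46 × 20.7 + 8.13) = 0.30 × 17.652 = 5.2956 mm/d
ETc = Kc × ET₀ = 0.99 × 5.2956 = 5.2426 mm/d
Crop demand D = ETc × 10 d = 5.2426 × 10 = 52.426 mm
Pe = 0.70 × 27.8 = 19.460 mm
D − Pe = 52.426 − 19.460 = 32.966 mm
Gross irrigation = 32.966 / 0.66 = 49.948 mm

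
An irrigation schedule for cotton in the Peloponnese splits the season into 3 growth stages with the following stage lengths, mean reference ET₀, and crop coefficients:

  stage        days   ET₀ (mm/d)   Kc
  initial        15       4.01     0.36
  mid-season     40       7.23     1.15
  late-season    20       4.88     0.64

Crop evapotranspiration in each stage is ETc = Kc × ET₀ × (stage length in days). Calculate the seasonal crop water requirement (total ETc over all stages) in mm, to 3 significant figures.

initial: 0.36 × 4.01 × 15 = 21.65 mm
mid-season: 1.15 × 7.23 × 40 = 332.58 mm
late-season: 0.64 × 4.88 × 20 = 62.46 mm
Seasonal total = 416.69 mm

417 mm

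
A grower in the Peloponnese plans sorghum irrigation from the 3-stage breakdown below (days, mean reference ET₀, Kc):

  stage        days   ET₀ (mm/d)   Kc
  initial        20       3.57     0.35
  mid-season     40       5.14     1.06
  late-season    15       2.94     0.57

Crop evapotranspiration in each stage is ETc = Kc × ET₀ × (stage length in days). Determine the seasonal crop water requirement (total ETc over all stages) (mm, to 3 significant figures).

268 mm

initial: 0.35 × 3.57 × 20 = 24.99 mm
mid-season: 1.06 × 5.14 × 40 = 217.94 mm
late-season: 0.57 × 2.94 × 15 = 25.14 mm
Seasonal total = 268.07 mm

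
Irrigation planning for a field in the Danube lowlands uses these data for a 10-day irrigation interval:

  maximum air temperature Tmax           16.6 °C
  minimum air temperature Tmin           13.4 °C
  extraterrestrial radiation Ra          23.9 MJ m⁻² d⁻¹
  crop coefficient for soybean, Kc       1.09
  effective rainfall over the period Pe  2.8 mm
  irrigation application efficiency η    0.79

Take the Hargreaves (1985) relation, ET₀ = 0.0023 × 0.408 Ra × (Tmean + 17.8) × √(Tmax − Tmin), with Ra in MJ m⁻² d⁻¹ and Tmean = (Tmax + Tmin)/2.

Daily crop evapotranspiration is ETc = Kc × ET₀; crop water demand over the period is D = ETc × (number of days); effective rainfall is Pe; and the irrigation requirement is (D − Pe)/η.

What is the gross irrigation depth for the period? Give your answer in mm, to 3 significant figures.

Tmean = (16.6 + 13.4)/2 = 15.00 °C
0.408 Ra = 0.408 × 23.9 = 9.7512 mm/d equivalent
ET₀ = 0.0023 × 9.7512 × (15.00 + 17.8) × √3.2 = 0.0023 × 9.7512 × 32.80 × 1.7889 = 1.3160 mm/d
ETc = Kc × ET₀ = 1.09 × 1.3160 = 1.4344 mm/d
Crop demand D = ETc × 10 d = 1.4344 × 10 = 14.344 mm
D − Pe = 14.344 − 2.8 = 11.544 mm
Gross irrigation = 11.544 / 0.79 = 14.613 mm

14.6 mm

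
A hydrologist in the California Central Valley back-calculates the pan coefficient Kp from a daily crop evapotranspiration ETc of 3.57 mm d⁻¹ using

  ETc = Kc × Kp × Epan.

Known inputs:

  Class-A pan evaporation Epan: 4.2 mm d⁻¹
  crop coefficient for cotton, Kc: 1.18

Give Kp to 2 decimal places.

ETc = Kc × Kp × Epan  ⇒  Kp = ETc / (Kc × Epan)
Kp = 3.57 / (1.18 × 4.2) = 3.57 / 4.956 = 0.7203

0.72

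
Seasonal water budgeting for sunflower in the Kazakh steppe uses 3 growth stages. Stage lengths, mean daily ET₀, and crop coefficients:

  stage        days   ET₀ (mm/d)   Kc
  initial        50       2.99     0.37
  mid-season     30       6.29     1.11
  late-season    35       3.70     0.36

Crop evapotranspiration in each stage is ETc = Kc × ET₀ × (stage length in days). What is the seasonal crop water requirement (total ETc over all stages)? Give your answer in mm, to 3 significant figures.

initial: 0.37 × 2.99 × 50 = 55.32 mm
mid-season: 1.11 × 6.29 × 30 = 209.46 mm
late-season: 0.36 × 3.70 × 35 = 46.62 mm
Seasonal total = 311.40 mm

311 mm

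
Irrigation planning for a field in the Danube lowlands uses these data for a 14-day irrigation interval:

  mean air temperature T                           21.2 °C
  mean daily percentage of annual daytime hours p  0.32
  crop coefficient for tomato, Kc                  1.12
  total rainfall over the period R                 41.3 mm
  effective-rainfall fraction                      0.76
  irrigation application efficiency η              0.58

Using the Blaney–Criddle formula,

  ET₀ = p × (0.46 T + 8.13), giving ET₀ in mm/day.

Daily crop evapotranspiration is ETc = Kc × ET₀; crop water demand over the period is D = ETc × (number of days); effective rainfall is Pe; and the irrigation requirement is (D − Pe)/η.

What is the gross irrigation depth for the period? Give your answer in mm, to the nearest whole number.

ET₀ = 0.32 × (0.46 × 21.2 + 8.13) = 0.32 × 17.882 = 5.7222 mm/d
ETc = Kc × ET₀ = 1.12 × 5.7222 = 6.4089 mm/d
Crop demand D = ETc × 14 d = 6.4089 × 14 = 89.725 mm
Pe = 0.76 × 41.3 = 31.388 mm
D − Pe = 89.725 − 31.388 = 58.337 mm
Gross irrigation = 58.337 / 0.58 = 100.581 mm

101 mm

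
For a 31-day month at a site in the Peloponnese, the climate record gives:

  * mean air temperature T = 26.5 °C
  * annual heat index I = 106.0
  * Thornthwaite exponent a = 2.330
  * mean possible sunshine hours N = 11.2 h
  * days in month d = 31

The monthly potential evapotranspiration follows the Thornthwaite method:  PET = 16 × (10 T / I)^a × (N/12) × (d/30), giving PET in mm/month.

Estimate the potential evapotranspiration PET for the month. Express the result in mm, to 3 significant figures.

10T/I = 10 × 26.5 / 106.0 = 2.5000
(10T/I)^a = 2.5000^2.330 = 8.4567
Uncorrected PET = 16 × 8.4567 = 135.307 mm
Correction = (N/12)(d/30) = (11.2/12)(31/30) = 0.9644
PET = 135.307 × 0.9644 = 130.490 mm/month

130 mm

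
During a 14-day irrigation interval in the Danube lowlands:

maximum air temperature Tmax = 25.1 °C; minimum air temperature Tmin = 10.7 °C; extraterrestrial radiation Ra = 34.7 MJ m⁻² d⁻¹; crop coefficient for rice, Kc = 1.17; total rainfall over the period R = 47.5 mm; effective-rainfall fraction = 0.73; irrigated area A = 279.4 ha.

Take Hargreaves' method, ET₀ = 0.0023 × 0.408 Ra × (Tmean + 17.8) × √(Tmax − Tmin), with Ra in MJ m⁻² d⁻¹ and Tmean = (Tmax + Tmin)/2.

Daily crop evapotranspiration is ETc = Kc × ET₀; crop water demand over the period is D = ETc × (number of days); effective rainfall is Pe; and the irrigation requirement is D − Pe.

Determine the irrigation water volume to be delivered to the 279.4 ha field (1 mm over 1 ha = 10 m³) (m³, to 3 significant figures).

105000 m³

Tmean = (25.1 + 10.7)/2 = 17.90 °C
0.408 Ra = 0.408 × 34.7 = 14.1576 mm/d equivalent
ET₀ = 0.0023 × 14.1576 × (17.90 + 17.8) × √14.4 = 0.0023 × 14.1576 × 35.70 × 3.7947 = 4.4113 mm/d
ETc = Kc × ET₀ = 1.17 × 4.4113 = 5.1612 mm/d
Crop demand D = ETc × 14 d = 5.1612 × 14 = 72.257 mm
Pe = 0.73 × 47.5 = 34.675 mm
D − Pe = 72.257 − 34.675 = 37.582 mm
Volume = 37.582 mm × 279.4 ha × 10 = 105004.1 m³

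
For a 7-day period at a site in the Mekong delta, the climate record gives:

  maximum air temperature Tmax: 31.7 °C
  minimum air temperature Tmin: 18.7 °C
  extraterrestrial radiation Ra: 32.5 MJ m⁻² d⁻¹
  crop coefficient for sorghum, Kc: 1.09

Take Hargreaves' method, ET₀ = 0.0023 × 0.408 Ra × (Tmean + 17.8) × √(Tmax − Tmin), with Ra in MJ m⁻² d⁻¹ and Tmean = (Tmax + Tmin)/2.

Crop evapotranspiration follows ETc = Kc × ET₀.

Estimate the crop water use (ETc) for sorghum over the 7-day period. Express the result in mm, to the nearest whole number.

Tmean = (31.7 + 18.7)/2 = 25.20 °C
0.408 Ra = 0.408 × 32.5 = 13.2600 mm/d equivalent
ET₀ = 0.0023 × 13.2600 × (25.20 + 17.8) × √13.0 = 0.0023 × 13.2600 × 43.00 × 3.6056 = 4.7284 mm/d
ETc = Kc × ET₀ = 1.09 × 4.7284 = 5.1540 mm/d
Over 7 days: 5.1540 × 7 = 36.078 mm

36 mm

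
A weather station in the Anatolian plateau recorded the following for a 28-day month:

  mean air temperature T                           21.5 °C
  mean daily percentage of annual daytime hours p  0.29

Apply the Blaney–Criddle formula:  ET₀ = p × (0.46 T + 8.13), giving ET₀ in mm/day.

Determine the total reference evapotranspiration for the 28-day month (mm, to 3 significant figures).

ET₀ = 0.29 × (0.46 × 21.5 + 8.13) = 0.29 × 18.020 = 5.2258 mm/d
Monthly total = 5.2258 × 28 = 146.322 mm

146 mm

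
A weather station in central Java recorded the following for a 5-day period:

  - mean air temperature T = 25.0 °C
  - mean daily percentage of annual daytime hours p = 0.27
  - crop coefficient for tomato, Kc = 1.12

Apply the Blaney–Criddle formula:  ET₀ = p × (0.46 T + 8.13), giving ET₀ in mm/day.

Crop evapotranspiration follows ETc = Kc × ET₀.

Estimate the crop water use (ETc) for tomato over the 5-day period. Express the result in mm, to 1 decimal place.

ET₀ = 0.27 × (0.46 × 25.0 + 8.13) = 0.27 × 19.630 = 5.3001 mm/d
ETc = Kc × ET₀ = 1.12 × 5.3001 = 5.9361 mm/d
Over 5 days: 5.9361 × 5 = 29.681 mm

29.7 mm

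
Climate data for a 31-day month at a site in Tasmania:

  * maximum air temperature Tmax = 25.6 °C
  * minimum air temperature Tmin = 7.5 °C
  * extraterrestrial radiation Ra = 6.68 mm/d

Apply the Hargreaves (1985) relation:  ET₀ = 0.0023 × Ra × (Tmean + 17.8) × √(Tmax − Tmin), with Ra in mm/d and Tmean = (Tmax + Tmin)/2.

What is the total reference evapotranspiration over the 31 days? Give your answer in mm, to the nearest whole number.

Tmean = (25.6 + 7.5)/2 = 16.55 °C
ET₀ = 0.0023 × 6.68 × (16.55 + 17.8) × √18.1 = 0.0023 × 6.68 × 34.35 × 4.2544 = 2.2453 mm/d
Over 31 days: 2.2453 × 31 = 69.604 mm

70 mm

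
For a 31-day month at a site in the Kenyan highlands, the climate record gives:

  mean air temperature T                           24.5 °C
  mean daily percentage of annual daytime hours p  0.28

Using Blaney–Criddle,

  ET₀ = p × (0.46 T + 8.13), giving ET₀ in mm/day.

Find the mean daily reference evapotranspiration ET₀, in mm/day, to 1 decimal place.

5.4 mm/day

ET₀ = 0.28 × (0.46 × 24.5 + 8.13) = 0.28 × 19.400 = 5.4320 mm/d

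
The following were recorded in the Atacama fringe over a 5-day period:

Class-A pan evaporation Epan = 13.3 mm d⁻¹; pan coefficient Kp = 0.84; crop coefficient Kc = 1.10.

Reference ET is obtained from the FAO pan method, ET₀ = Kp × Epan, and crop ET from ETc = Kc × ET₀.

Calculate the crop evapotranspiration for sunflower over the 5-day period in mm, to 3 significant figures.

ET₀ = 0.84 × 13.3 = 11.1720 mm/d
ETc = Kc × ET₀ = 1.10 × 11.1720 = 12.2892 mm/d
Over 5 days: 12.2892 × 5 = 61.446 mm

61.4 mm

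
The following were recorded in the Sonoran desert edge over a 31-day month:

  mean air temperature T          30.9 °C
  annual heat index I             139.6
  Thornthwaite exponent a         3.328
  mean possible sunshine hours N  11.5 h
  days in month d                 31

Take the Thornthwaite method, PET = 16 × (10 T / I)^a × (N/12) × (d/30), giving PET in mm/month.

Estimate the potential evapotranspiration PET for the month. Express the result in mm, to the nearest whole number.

10T/I = 10 × 30.9 / 139.6 = 2.2135
(10T/I)^a = 2.2135^3.328 = 14.0742
Uncorrected PET = 16 × 14.0742 = 225.187 mm
Correction = (N/12)(d/30) = (11.5/12)(31/30) = 0.9903
PET = 225.187 × 0.9903 = 223.003 mm/month

223 mm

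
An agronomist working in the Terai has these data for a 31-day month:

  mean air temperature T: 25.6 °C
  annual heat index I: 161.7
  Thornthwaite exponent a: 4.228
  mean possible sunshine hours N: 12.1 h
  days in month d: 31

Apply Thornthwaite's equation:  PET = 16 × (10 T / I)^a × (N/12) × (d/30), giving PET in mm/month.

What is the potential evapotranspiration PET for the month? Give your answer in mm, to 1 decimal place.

10T/I = 10 × 25.6 / 161.7 = 1.5832
(10T/I)^a = 1.5832^4.228 = 6.9765
Uncorrected PET = 16 × 6.9765 = 111.624 mm
Correction = (N/12)(d/30) = (12.1/12)(31/30) = 1.0419
PET = 111.624 × 1.0419 = 116.301 mm/month

116.3 mm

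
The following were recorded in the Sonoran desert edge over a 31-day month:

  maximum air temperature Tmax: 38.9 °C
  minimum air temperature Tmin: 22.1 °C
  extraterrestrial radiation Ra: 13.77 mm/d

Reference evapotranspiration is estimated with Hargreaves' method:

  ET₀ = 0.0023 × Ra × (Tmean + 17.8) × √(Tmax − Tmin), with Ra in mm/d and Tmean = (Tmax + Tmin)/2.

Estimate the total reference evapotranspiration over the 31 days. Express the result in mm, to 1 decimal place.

194.4 mm

Tmean = (38.9 + 22.1)/2 = 30.50 °C
ET₀ = 0.0023 × 13.77 × (30.50 + 17.8) × √16.8 = 0.0023 × 13.77 × 48.30 × 4.0988 = 6.2700 mm/d
Over 31 days: 6.2700 × 31 = 194.370 mm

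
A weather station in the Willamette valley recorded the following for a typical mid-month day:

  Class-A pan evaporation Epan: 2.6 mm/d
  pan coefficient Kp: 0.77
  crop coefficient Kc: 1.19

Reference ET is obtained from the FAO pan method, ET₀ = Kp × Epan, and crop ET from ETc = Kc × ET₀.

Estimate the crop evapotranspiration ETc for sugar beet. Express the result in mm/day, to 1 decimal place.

2.4 mm/day

ET₀ = 0.77 × 2.6 = 2.0020 mm/d
ETc = Kc × ET₀ = 1.19 × 2.0020 = 2.3824 mm/d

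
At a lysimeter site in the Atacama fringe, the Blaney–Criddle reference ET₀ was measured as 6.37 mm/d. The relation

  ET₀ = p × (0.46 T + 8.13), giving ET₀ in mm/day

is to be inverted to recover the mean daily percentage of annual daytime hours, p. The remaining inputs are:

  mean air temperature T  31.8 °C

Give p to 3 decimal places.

0.280

p = ET₀ / (0.46 T + 8.13) = 6.37 / (0.46 × 31.8 + 8.13) = 6.37 / 22.758 = 0.2799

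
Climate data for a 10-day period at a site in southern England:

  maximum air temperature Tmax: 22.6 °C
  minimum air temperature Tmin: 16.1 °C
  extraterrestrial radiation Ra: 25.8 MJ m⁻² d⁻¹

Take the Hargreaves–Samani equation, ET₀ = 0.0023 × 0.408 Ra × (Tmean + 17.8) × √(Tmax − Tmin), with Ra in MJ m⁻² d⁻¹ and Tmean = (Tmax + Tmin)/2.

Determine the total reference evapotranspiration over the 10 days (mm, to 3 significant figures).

Tmean = (22.6 + 16.1)/2 = 19.35 °C
0.408 Ra = 0.408 × 25.8 = 10.5264 mm/d equivalent
ET₀ = 0.0023 × 10.5264 × (19.35 + 17.8) × √6.5 = 0.0023 × 10.5264 × 37.15 × 2.5495 = 2.2931 mm/d
Over 10 days: 2.2931 × 10 = 22.931 mm

22.9 mm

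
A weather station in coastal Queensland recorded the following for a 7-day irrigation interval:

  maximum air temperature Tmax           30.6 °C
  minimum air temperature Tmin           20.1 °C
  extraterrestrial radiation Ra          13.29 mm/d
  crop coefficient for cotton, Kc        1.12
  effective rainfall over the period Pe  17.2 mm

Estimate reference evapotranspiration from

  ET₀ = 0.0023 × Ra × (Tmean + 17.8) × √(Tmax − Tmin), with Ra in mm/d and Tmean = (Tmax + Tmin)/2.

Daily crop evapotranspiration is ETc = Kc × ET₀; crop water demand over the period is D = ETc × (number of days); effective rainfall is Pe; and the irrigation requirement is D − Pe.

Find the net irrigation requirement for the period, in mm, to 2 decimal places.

Tmean = (30.6 + 20.1)/2 = 25.35 °C
ET₀ = 0.0023 × 13.29 × (25.35 + 17.8) × √10.5 = 0.0023 × 13.29 × 43.15 × 3.2404 = 4.2740 mm/d
ETc = Kc × ET₀ = 1.12 × 4.2740 = 4.7869 mm/d
Crop demand D = ETc × 7 d = 4.7869 × 7 = 33.508 mm
D − Pe = 33.508 − 17.2 = 16.308 mm

16.31 mm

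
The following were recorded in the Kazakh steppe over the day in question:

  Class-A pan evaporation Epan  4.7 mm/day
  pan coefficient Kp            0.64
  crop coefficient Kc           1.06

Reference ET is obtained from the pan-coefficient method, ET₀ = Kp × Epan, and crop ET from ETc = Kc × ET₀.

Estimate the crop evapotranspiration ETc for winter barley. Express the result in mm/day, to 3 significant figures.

ET₀ = 0.64 × 4.7 = 3.0080 mm/d
ETc = Kc × ET₀ = 1.06 × 3.0080 = 3.1885 mm/d

3.19 mm/day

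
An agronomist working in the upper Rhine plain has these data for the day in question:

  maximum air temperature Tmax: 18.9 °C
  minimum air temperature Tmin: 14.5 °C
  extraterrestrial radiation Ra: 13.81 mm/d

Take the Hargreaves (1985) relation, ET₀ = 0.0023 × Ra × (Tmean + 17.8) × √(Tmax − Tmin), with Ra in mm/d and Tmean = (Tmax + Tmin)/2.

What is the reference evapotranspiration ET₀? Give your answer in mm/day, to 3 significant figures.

Tmean = (18.9 + 14.5)/2 = 16.70 °C
ET₀ = 0.0023 × 13.81 × (16.70 + 17.8) × √4.4 = 0.0023 × 13.81 × 34.50 × 2.0976 = 2.2986 mm/d

2.30 mm/day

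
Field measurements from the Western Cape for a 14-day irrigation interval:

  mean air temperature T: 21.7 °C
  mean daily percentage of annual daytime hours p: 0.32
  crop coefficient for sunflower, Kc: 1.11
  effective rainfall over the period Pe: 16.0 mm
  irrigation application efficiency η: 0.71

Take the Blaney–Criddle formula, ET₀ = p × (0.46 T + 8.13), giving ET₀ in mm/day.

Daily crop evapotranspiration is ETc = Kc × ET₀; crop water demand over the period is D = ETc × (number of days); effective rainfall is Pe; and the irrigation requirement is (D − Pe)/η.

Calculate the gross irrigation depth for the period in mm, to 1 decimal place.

ET₀ = 0.32 × (0.46 × 21.7 + 8.13) = 0.32 × 18.112 = 5.7958 mm/d
ETc = Kc × ET₀ = 1.11 × 5.7958 = 6.4333 mm/d
Crop demand D = ETc × 14 d = 6.4333 × 14 = 90.066 mm
D − Pe = 90.066 − 16.0 = 74.066 mm
Gross irrigation = 74.066 / 0.71 = 104.318 mm

104.3 mm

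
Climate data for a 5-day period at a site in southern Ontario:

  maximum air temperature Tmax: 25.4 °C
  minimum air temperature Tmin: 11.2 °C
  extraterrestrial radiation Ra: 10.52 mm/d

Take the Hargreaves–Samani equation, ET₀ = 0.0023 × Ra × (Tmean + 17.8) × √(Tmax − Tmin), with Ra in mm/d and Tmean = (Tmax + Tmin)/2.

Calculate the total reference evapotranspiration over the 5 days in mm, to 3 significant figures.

Tmean = (25.4 + 11.2)/2 = 18.30 °C
ET₀ = 0.0023 × 10.52 × (18.30 + 17.8) × √14.2 = 0.0023 × 10.52 × 36.10 × 3.7683 = 3.2915 mm/d
Over 5 days: 3.2915 × 5 = 16.458 mm

16.5 mm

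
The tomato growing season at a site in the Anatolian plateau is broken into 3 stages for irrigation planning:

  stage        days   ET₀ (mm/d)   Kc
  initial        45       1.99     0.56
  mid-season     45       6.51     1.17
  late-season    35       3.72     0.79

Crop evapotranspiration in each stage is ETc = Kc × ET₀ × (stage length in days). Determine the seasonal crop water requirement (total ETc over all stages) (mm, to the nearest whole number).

496 mm

initial: 0.56 × 1.99 × 45 = 50.15 mm
mid-season: 1.17 × 6.51 × 45 = 342.75 mm
late-season: 0.79 × 3.72 × 35 = 102.86 mm
Seasonal total = 495.76 mm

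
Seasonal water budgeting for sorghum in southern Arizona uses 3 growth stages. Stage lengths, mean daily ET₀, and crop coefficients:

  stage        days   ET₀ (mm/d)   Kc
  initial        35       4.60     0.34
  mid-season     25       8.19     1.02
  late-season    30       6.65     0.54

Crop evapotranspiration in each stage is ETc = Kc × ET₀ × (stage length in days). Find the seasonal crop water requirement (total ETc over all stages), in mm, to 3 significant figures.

initial: 0.34 × 4.60 × 35 = 54.74 mm
mid-season: 1.02 × 8.19 × 25 = 208.85 mm
late-season: 0.54 × 6.65 × 30 = 107.73 mm
Seasonal total = 371.32 mm

371 mm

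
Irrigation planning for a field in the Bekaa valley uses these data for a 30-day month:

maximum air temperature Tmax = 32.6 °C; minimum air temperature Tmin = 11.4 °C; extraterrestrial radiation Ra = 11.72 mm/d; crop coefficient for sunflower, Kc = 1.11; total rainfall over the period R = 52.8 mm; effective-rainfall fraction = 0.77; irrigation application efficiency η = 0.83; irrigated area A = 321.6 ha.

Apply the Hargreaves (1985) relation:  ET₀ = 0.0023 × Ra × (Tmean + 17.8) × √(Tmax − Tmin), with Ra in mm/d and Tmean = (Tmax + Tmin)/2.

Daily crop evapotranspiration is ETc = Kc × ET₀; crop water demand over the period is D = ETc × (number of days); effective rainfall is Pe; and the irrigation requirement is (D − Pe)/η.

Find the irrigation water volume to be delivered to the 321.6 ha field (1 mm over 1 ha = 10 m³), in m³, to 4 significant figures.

479800 m³

Tmean = (32.6 + 11.4)/2 = 22.00 °C
ET₀ = 0.0023 × 11.72 × (22.00 + 17.8) × √21.2 = 0.0023 × 11.72 × 39.80 × 4.6043 = 4.9397 mm/d
ETc = Kc × ET₀ = 1.11 × 4.9397 = 5.4831 mm/d
Crop demand D = ETc × 30 d = 5.4831 × 30 = 164.493 mm
Pe = 0.77 × 52.8 = 40.656 mm
D − Pe = 164.493 − 40.656 = 123.837 mm
Gross irrigation = 123.837 / 0.83 = 149.201 mm
Volume = 149.201 mm × 321.6 ha × 10 = 479830.4 m³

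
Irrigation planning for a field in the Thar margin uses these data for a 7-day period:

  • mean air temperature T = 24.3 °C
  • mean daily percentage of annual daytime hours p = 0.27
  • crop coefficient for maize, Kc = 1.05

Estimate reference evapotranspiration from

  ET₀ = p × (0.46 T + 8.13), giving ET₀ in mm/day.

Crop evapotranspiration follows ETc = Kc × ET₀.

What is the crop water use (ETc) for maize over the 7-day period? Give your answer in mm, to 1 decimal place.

ET₀ = 0.27 × (0.46 × 24.3 + 8.13) = 0.27 × 19.308 = 5.2132 mm/d
ETc = Kc × ET₀ = 1.05 × 5.2132 = 5.4739 mm/d
Over 7 days: 5.4739 × 7 = 38.317 mm

38.3 mm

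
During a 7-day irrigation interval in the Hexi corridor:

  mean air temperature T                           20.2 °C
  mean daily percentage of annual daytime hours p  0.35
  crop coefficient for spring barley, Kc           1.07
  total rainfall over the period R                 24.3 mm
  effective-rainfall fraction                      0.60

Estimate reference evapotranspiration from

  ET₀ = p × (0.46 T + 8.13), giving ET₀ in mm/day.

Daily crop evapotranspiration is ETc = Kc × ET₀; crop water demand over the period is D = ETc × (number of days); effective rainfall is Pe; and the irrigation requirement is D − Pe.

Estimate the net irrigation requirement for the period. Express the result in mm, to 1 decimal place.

31.1 mm

ET₀ = 0.35 × (0.46 × 20.2 + 8.13) = 0.35 × 17.422 = 6.0977 mm/d
ETc = Kc × ET₀ = 1.07 × 6.0977 = 6.5245 mm/d
Crop demand D = ETc × 7 d = 6.5245 × 7 = 45.672 mm
Pe = 0.60 × 24.3 = 14.580 mm
D − Pe = 45.672 − 14.580 = 31.092 mm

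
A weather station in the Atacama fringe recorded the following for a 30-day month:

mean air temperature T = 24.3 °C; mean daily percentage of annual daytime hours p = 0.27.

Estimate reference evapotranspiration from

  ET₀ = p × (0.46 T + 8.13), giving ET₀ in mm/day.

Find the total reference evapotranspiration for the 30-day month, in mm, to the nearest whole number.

156 mm

ET₀ = 0.27 × (0.46 × 24.3 + 8.13) = 0.27 × 19.308 = 5.2132 mm/d
Monthly total = 5.2132 × 30 = 156.396 mm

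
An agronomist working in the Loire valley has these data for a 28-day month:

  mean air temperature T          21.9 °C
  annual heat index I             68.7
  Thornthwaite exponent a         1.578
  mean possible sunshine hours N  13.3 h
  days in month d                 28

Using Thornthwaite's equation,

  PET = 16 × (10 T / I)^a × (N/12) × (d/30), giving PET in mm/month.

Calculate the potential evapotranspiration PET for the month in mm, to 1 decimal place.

10T/I = 10 × 21.9 / 68.7 = 3.1878
(10T/I)^a = 3.1878^1.578 = 6.2303
Uncorrected PET = 16 × 6.2303 = 99.685 mm
Correction = (N/12)(d/30) = (13.3/12)(28/30) = 1.0344
PET = 99.685 × 1.0344 = 103.114 mm/month

103.1 mm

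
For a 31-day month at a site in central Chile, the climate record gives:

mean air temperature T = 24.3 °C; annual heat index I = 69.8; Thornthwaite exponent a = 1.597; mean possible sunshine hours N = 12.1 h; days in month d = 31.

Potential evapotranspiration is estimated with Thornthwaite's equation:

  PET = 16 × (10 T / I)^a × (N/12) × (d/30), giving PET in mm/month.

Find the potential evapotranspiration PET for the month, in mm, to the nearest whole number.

122 mm

10T/I = 10 × 24.3 / 69.8 = 3.4814
(10T/I)^a = 3.4814^1.597 = 7.3313
Uncorrected PET = 16 × 7.3313 = 117.301 mm
Correction = (N/12)(d/30) = (12.1/12)(31/30) = 1.0419
PET = 117.301 × 1.0419 = 122.216 mm/month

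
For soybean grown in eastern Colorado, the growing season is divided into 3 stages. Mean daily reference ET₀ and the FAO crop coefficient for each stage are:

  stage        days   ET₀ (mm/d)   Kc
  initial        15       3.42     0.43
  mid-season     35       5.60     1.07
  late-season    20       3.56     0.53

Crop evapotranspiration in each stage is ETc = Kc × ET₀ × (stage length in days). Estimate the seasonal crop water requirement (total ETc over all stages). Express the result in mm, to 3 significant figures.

270 mm

initial: 0.43 × 3.42 × 15 = 22.06 mm
mid-season: 1.07 × 5.60 × 35 = 209.72 mm
late-season: 0.53 × 3.56 × 20 = 37.74 mm
Seasonal total = 269.52 mm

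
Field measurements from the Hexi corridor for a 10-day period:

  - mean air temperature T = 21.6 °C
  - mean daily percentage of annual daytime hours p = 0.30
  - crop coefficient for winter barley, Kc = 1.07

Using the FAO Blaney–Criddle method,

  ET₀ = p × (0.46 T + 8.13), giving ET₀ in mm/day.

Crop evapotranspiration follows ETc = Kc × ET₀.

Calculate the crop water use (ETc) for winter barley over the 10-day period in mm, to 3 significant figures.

ET₀ = 0.30 × (0.46 × 21.6 + 8.13) = 0.30 × 18.066 = 5.4198 mm/d
ETc = Kc × ET₀ = 1.07 × 5.4198 = 5.7992 mm/d
Over 10 days: 5.7992 × 10 = 57.992 mm

58.0 mm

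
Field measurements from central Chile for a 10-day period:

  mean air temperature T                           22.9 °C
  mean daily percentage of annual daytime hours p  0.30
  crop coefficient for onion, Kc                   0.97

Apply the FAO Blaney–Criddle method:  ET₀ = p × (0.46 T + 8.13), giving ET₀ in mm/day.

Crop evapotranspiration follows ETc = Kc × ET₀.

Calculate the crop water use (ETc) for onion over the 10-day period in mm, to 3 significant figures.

ET₀ = 0.30 × (0.46 × 22.9 + 8.13) = 0.30 × 18.664 = 5.5992 mm/d
ETc = Kc × ET₀ = 0.97 × 5.5992 = 5.4312 mm/d
Over 10 days: 5.4312 × 10 = 54.312 mm

54.3 mm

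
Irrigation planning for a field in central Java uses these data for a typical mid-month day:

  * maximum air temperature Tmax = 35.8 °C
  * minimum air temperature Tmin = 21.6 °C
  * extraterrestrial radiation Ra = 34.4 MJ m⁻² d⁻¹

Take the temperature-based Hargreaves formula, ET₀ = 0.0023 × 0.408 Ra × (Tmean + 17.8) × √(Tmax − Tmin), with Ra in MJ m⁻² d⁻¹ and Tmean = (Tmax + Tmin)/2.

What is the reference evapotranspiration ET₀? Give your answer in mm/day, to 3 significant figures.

5.66 mm/day

Tmean = (35.8 + 21.6)/2 = 28.70 °C
0.408 Ra = 0.408 × 34.4 = 14.0352 mm/d equivalent
ET₀ = 0.0023 × 14.0352 × (28.70 + 17.8) × √14.2 = 0.0023 × 14.0352 × 46.50 × 3.7683 = 5.6565 mm/d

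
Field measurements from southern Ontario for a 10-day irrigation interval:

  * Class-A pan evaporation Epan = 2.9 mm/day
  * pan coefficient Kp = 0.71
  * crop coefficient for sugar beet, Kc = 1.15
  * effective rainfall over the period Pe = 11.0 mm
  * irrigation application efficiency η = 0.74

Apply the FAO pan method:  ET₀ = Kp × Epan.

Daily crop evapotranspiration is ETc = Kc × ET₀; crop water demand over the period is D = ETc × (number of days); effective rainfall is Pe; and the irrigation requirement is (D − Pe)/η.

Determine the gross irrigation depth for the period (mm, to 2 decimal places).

ET₀ = 0.71 × 2.9 = 2.0590 mm/d
ETc = Kc × ET₀ = 1.15 × 2.0590 = 2.3679 mm/d
Crop demand D = ETc × 10 d = 2.3679 × 10 = 23.679 mm
D − Pe = 23.679 − 11.0 = 12.679 mm
Gross irrigation = 12.679 / 0.74 = 17.134 mm

17.13 mm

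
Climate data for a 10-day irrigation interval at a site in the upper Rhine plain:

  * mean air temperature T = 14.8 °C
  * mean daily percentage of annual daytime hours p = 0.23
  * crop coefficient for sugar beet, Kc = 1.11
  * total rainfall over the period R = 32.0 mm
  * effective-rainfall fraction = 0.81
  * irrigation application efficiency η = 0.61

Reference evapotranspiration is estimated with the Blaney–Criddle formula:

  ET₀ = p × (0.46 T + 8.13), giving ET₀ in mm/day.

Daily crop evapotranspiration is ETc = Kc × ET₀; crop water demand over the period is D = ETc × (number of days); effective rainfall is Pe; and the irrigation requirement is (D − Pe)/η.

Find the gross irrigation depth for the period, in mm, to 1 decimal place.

20.0 mm

ET₀ = 0.23 × (0.46 × 14.8 + 8.13) = 0.23 × 14.938 = 3.4357 mm/d
ETc = Kc × ET₀ = 1.11 × 3.4357 = 3.8136 mm/d
Crop demand D = ETc × 10 d = 3.8136 × 10 = 38.136 mm
Pe = 0.81 × 32.0 = 25.920 mm
D − Pe = 38.136 − 25.920 = 12.216 mm
Gross irrigation = 12.216 / 0.61 = 20.026 mm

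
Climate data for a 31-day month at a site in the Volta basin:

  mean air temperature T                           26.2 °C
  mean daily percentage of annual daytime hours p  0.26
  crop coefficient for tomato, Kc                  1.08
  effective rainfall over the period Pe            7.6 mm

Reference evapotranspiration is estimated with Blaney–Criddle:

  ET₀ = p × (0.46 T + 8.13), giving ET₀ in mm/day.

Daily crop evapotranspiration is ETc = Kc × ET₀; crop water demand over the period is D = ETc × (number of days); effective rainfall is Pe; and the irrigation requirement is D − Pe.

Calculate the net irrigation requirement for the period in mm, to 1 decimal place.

168.1 mm

ET₀ = 0.26 × (0.46 × 26.2 + 8.13) = 0.26 × 20.182 = 5.2473 mm/d
ETc = Kc × ET₀ = 1.08 × 5.2473 = 5.6671 mm/d
Crop demand D = ETc × 31 d = 5.6671 × 31 = 175.680 mm
D − Pe = 175.680 − 7.6 = 168.080 mm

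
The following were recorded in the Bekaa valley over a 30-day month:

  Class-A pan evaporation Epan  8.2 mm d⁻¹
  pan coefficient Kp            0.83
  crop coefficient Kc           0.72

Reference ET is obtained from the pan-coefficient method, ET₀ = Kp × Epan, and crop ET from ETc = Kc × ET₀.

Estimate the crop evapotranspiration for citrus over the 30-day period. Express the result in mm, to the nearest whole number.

ET₀ = 0.83 × 8.2 = 6.8060 mm/d
ETc = Kc × ET₀ = 0.72 × 6.8060 = 4.9003 mm/d
Over 30 days: 4.9003 × 30 = 147.009 mm

147 mm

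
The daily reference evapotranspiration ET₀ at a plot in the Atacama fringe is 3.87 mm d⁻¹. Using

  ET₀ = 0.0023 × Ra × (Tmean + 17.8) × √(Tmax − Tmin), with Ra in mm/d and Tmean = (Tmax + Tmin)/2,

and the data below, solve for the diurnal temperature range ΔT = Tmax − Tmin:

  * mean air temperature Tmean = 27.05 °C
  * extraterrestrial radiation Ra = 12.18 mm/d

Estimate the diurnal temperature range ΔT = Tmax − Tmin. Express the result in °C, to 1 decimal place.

9.5 °C

√ΔT = ET₀ / [0.0023 × Ra × (Tmean+17.8)] = 3.87 / (0.0023 × 12.18 × 44.85) = 3.0802
ΔT = 3.0802² = 9.488 °C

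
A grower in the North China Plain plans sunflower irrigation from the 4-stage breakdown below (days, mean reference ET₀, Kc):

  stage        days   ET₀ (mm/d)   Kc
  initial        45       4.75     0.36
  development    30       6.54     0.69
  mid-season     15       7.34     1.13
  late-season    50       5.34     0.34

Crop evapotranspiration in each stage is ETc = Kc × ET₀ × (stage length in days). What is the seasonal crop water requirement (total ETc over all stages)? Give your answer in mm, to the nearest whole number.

initial: 0.36 × 4.75 × 45 = 76.95 mm
development: 0.69 × 6.54 × 30 = 135.38 mm
mid-season: 1.13 × 7.34 × 15 = 124.41 mm
late-season: 0.34 × 5.34 × 50 = 90.78 mm
Seasonal total = 427.52 mm

428 mm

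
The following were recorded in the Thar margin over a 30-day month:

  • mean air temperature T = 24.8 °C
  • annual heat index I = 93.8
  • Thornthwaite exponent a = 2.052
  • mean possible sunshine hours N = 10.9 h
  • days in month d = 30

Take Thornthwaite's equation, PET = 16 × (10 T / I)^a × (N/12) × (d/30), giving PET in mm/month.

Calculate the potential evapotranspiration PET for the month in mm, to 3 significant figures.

107 mm

10T/I = 10 × 24.8 / 93.8 = 2.6439
(10T/I)^a = 2.6439^2.052 = 7.3527
Uncorrected PET = 16 × 7.3527 = 117.643 mm
Correction = (N/12)(d/30) = (10.9/12)(30/30) = 0.9083
PET = 117.643 × 0.9083 = 106.855 mm/month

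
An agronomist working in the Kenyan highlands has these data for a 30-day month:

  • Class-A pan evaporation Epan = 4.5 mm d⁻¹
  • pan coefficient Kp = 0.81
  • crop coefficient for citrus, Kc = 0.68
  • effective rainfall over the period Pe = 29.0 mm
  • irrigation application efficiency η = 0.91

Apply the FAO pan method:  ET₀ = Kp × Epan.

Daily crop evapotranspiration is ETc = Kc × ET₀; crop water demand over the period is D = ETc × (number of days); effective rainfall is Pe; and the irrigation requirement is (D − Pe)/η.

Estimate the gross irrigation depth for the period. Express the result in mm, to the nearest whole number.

50 mm

ET₀ = 0.81 × 4.5 = 3.6450 mm/d
ETc = Kc × ET₀ = 0.68 × 3.6450 = 2.4786 mm/d
Crop demand D = ETc × 30 d = 2.4786 × 30 = 74.358 mm
D − Pe = 74.358 − 29.0 = 45.358 mm
Gross irrigation = 45.358 / 0.91 = 49.844 mm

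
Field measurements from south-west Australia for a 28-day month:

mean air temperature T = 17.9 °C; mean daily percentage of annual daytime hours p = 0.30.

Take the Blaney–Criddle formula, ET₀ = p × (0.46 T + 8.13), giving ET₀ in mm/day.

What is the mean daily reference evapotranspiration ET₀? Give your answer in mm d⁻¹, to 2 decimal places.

4.91 mm d⁻¹

ET₀ = 0.30 × (0.46 × 17.9 + 8.13) = 0.30 × 16.364 = 4.9092 mm/d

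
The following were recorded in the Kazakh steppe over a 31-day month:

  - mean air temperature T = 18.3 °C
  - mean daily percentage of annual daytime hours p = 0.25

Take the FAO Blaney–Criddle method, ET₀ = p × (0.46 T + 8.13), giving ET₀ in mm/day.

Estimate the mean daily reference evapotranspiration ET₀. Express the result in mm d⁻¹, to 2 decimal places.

ET₀ = 0.25 × (0.46 × 18.3 + 8.13) = 0.25 × 16.548 = 4.1370 mm/d

4.14 mm d⁻¹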